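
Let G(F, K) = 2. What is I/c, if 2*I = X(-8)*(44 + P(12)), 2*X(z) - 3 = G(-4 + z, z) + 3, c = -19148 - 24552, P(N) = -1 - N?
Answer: -31/21850 ≈ -0.0014188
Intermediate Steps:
c = -43700
X(z) = 4 (X(z) = 3/2 + (2 + 3)/2 = 3/2 + (½)*5 = 3/2 + 5/2 = 4)
I = 62 (I = (4*(44 + (-1 - 1*12)))/2 = (4*(44 + (-1 - 12)))/2 = (4*(44 - 13))/2 = (4*31)/2 = (½)*124 = 62)
I/c = 62/(-43700) = 62*(-1/43700) = -31/21850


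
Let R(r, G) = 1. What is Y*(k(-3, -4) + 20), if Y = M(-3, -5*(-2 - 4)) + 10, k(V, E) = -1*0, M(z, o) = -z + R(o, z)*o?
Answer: 860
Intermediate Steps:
M(z, o) = o - z (M(z, o) = -z + 1*o = -z + o = o - z)
k(V, E) = 0
Y = 43 (Y = (-5*(-2 - 4) - 1*(-3)) + 10 = (-5*(-6) + 3) + 10 = (30 + 3) + 10 = 33 + 10 = 43)
Y*(k(-3, -4) + 20) = 43*(0 + 20) = 43*20 = 860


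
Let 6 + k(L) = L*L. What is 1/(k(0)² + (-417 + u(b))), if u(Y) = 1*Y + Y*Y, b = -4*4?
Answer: -1/141 ≈ -0.0070922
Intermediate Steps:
b = -16
k(L) = -6 + L² (k(L) = -6 + L*L = -6 + L²)
u(Y) = Y + Y²
1/(k(0)² + (-417 + u(b))) = 1/((-6 + 0²)² + (-417 - 16*(1 - 16))) = 1/((-6 + 0)² + (-417 - 16*(-15))) = 1/((-6)² + (-417 + 240)) = 1/(36 - 177) = 1/(-141) = -1/141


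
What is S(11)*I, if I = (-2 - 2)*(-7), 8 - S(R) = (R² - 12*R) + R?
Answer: 224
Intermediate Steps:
S(R) = 8 - R² + 11*R (S(R) = 8 - ((R² - 12*R) + R) = 8 - (R² - 11*R) = 8 + (-R² + 11*R) = 8 - R² + 11*R)
I = 28 (I = -4*(-7) = 28)
S(11)*I = (8 - 1*11² + 11*11)*28 = (8 - 1*121 + 121)*28 = (8 - 121 + 121)*28 = 8*28 = 224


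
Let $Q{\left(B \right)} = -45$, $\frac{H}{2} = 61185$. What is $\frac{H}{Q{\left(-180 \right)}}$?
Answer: $- \frac{8158}{3} \approx -2719.3$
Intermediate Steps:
$H = 122370$ ($H = 2 \cdot 61185 = 122370$)
$\frac{H}{Q{\left(-180 \right)}} = \frac{122370}{-45} = 122370 \left(- \frac{1}{45}\right) = - \frac{8158}{3}$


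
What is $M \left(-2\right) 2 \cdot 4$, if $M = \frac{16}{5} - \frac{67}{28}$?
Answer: $- \frac{452}{35} \approx -12.914$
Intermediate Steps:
$M = \frac{113}{140}$ ($M = 16 \cdot \frac{1}{5} - \frac{67}{28} = \frac{16}{5} - \frac{67}{28} = \frac{113}{140} \approx 0.80714$)
$M \left(-2\right) 2 \cdot 4 = \frac{113 \left(-2\right) 2 \cdot 4}{140} = \frac{113 \left(\left(-4\right) 4\right)}{140} = \frac{113}{140} \left(-16\right) = - \frac{452}{35}$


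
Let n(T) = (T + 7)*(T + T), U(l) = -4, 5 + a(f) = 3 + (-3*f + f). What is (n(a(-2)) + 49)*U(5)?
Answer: -340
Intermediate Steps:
a(f) = -2 - 2*f (a(f) = -5 + (3 + (-3*f + f)) = -5 + (3 - 2*f) = -2 - 2*f)
n(T) = 2*T*(7 + T) (n(T) = (7 + T)*(2*T) = 2*T*(7 + T))
(n(a(-2)) + 49)*U(5) = (2*(-2 - 2*(-2))*(7 + (-2 - 2*(-2))) + 49)*(-4) = (2*(-2 + 4)*(7 + (-2 + 4)) + 49)*(-4) = (2*2*(7 + 2) + 49)*(-4) = (2*2*9 + 49)*(-4) = (36 + 49)*(-4) = 85*(-4) = -340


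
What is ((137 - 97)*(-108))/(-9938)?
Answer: 2160/4969 ≈ 0.43470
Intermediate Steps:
((137 - 97)*(-108))/(-9938) = (40*(-108))*(-1/9938) = -4320*(-1/9938) = 2160/4969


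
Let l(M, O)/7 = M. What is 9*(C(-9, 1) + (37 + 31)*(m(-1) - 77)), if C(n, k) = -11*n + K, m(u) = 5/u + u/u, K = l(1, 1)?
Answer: -48618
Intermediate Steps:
l(M, O) = 7*M
K = 7 (K = 7*1 = 7)
m(u) = 1 + 5/u (m(u) = 5/u + 1 = 1 + 5/u)
C(n, k) = 7 - 11*n (C(n, k) = -11*n + 7 = 7 - 11*n)
9*(C(-9, 1) + (37 + 31)*(m(-1) - 77)) = 9*((7 - 11*(-9)) + (37 + 31)*((5 - 1)/(-1) - 77)) = 9*((7 + 99) + 68*(-1*4 - 77)) = 9*(106 + 68*(-4 - 77)) = 9*(106 + 68*(-81)) = 9*(106 - 5508) = 9*(-5402) = -48618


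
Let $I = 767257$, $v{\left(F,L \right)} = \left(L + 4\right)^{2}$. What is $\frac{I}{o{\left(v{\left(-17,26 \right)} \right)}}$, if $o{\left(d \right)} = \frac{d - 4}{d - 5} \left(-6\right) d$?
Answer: $- \frac{137339003}{967680} \approx -141.93$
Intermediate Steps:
$v{\left(F,L \right)} = \left(4 + L\right)^{2}$
$o{\left(d \right)} = - \frac{6 d \left(-4 + d\right)}{-5 + d}$ ($o{\left(d \right)} = \frac{-4 + d}{-5 + d} \left(-6\right) d = - \frac{6 \left(-4 + d\right)}{-5 + d} d = - \frac{6 d \left(-4 + d\right)}{-5 + d}$)
$\frac{I}{o{\left(v{\left(-17,26 \right)} \right)}} = \frac{767257}{6 \left(4 + 26\right)^{2} \frac{1}{-5 + \left(4 + 26\right)^{2}} \left(4 - \left(4 + 26\right)^{2}\right)} = \frac{767257}{6 \cdot 30^{2} \frac{1}{-5 + 30^{2}} \left(4 - 30^{2}\right)} = \frac{767257}{6 \cdot 900 \frac{1}{-5 + 900} \left(4 - 900\right)} = \frac{767257}{6 \cdot 900 \cdot \frac{1}{895} \left(4 - 900\right)} = \frac{767257}{6 \cdot 900 \cdot \frac{1}{895} \left(-896\right)} = \frac{767257}{- \frac{967680}{179}} = 767257 \left(- \frac{179}{967680}\right) = - \frac{137339003}{967680}$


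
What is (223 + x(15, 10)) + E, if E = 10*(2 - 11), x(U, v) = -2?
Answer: 131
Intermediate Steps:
E = -90 (E = 10*(-9) = -90)
(223 + x(15, 10)) + E = (223 - 2) - 90 = 221 - 90 = 131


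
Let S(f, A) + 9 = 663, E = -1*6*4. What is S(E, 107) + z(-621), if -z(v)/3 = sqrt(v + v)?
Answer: 654 - 9*I*sqrt(138) ≈ 654.0 - 105.73*I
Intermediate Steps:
z(v) = -3*sqrt(2)*sqrt(v) (z(v) = -3*sqrt(v + v) = -3*sqrt(2)*sqrt(v))
E = -24 (E = -6*4 = -24)
S(f, A) = 654 (S(f, A) = -9 + 663 = 654)
S(E, 107) + z(-621) = 654 - 3*sqrt(2)*sqrt(-621) = 654 - 3*sqrt(2)*3*I*sqrt(69) = 654 - 9*I*sqrt(138)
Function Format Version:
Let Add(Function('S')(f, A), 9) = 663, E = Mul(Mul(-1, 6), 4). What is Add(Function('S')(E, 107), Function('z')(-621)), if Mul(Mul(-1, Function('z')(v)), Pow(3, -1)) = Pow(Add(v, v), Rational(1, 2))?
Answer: Add(654, Mul(-9, I, Pow(138, Rational(1, 2)))) ≈ Add(654.00, Mul(-105.73, I))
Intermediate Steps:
Function('z')(v) = Mul(-3, Pow(2, Rational(1, 2)), Pow(v, Rational(1, 2))) (Function('z')(v) = Mul(-3, Pow(Add(v, v), Rational(1, 2))) = Mul(-3, Pow(Mul(2, v), Rational(1, 2))) = Mul(-3, Mul(Pow(2, Rational(1, 2)), Pow(v, Rational(1, 2)))) = Mul(-3, Pow(2, Rational(1, 2)), Pow(v, Rational(1, 2))))
E = -24 (E = Mul(-6, 4) = -24)
Function('S')(f, A) = 654 (Function('S')(f, A) = Add(-9, 663) = 654)
Add(Function('S')(E, 107), Function('z')(-621)) = Add(654, Mul(-3, Pow(2, Rational(1, 2)), Pow(-621, Rational(1, 2)))) = Add(654, Mul(-3, Pow(2, Rational(1, 2)), Mul(3, I, Pow(69, Rational(1, 2))))) = Add(654, Mul(-9, I, Pow(138, Rational(1, 2))))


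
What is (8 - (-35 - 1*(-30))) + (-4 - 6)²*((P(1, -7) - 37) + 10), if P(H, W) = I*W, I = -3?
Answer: -587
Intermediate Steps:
P(H, W) = -3*W
(8 - (-35 - 1*(-30))) + (-4 - 6)²*((P(1, -7) - 37) + 10) = (8 - (-35 - 1*(-30))) + (-4 - 6)²*((-3*(-7) - 37) + 10) = (8 - (-35 + 30)) + (-10)²*((21 - 37) + 10) = (8 - 1*(-5)) + 100*(-16 + 10) = (8 + 5) + 100*(-6) = 13 - 600 = -587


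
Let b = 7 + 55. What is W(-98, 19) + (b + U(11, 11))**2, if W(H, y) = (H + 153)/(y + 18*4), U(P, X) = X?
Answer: 484994/91 ≈ 5329.6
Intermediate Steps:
b = 62
W(H, y) = (153 + H)/(72 + y) (W(H, y) = (153 + H)/(y + 72) = (153 + H)/(72 + y))
W(-98, 19) + (b + U(11, 11))**2 = (153 - 98)/(72 + 19) + (62 + 11)**2 = 55/91 + 73**2 = (1/91)*55 + 5329 = 55/91 + 5329 = 484994/91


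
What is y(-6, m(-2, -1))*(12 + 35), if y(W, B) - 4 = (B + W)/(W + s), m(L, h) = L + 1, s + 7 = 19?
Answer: 799/6 ≈ 133.17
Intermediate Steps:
s = 12 (s = -7 + 19 = 12)
m(L, h) = 1 + L
y(W, B) = 4 + (B + W)/(12 + W) (y(W, B) = 4 + (B + W)/(W + 12) = 4 + (B + W)/(12 + W))
y(-6, m(-2, -1))*(12 + 35) = ((48 + (1 - 2) + 5*(-6))/(12 - 6))*(12 + 35) = ((48 - 1 - 30)/6)*47 = ((1/6)*17)*47 = (17/6)*47 = 799/6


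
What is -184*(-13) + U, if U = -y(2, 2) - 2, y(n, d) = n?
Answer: 2388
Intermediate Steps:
U = -4 (U = -1*2 - 2 = -2 - 2 = -4)
-184*(-13) + U = -184*(-13) - 4 = -46*(-52) - 4 = 2392 - 4 = 2388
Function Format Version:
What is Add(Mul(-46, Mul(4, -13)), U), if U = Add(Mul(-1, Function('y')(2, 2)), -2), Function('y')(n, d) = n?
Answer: 2388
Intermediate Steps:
U = -4 (U = Add(Mul(-1, 2), -2) = Add(-2, -2) = -4)
Add(Mul(-46, Mul(4, -13)), U) = Add(Mul(-46, Mul(4, -13)), -4) = Add(Mul(-46, -52), -4) = Add(2392, -4) = 2388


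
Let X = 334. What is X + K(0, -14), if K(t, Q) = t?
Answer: 334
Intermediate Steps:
X + K(0, -14) = 334 + 0 = 334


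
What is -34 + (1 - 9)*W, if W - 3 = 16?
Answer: -186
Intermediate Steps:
W = 19 (W = 3 + 16 = 19)
-34 + (1 - 9)*W = -34 + (1 - 9)*19 = -34 - 8*19 = -34 - 152 = -186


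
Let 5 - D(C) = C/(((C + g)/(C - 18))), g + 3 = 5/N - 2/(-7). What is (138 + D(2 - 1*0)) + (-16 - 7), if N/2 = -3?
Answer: 6456/65 ≈ 99.323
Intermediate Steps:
N = -6 (N = 2*(-3) = -6)
g = -149/42 (g = -3 + (5/(-6) - 2/(-7)) = -3 + (5*(-1/6) - 2*(-1/7)) = -3 + (-5/6 + 2/7) = -3 - 23/42 = -149/42 ≈ -3.5476)
D(C) = 5 - C*(-18 + C)/(-149/42 + C) (D(C) = 5 - C/((C - 149/42)/(C - 18)) = 5 - C/((-149/42 + C)/(-18 + C)) = 5 - C*(-18 + C)/(-149/42 + C))
(138 + D(2 - 1*0)) + (-16 - 7) = (138 + (745 - 966*(2 - 1*0) + 42*(2 - 1*0)**2)/(149 - 42*(2 - 1*0))) + (-16 - 7) = (138 + (745 - 966*(2 + 0) + 42*(2 + 0)**2)/(149 - 42*(2 + 0))) - 23 = (138 + (745 - 966*2 + 42*2**2)/(149 - 42*2)) - 23 = (138 + (745 - 1932 + 42*4)/(149 - 84)) - 23 = (138 + (745 - 1932 + 168)/65) - 23 = (138 + (1/65)*(-1019)) - 23 = (138 - 1019/65) - 23 = 7951/65 - 23 = 6456/65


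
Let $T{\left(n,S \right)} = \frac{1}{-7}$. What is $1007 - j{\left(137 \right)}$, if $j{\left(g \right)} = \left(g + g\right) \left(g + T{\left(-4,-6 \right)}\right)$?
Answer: $- \frac{255443}{7} \approx -36492.0$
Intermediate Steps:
$T{\left(n,S \right)} = - \frac{1}{7}$
$j{\left(g \right)} = 2 g \left(- \frac{1}{7} + g\right)$ ($j{\left(g \right)} = \left(g + g\right) \left(g - \frac{1}{7}\right) = 2 g \left(- \frac{1}{7} + g\right)$)
$1007 - j{\left(137 \right)} = 1007 - \frac{2}{7} \cdot 137 \left(-1 + 7 \cdot 137\right) = 1007 - \frac{2}{7} \cdot 137 \left(-1 + 959\right) = 1007 - \frac{2}{7} \cdot 137 \cdot 958 = 1007 - \frac{262492}{7} = - \frac{255443}{7}$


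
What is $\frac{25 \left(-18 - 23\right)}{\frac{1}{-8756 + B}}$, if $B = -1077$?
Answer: $10078825$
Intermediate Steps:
$\frac{25 \left(-18 - 23\right)}{\frac{1}{-8756 + B}} = \frac{25 \left(-18 - 23\right)}{\frac{1}{-8756 - 1077}} = \frac{25 \left(-41\right)}{\frac{1}{-9833}} = - \frac{1025}{- \frac{1}{9833}} = \left(-1025\right) \left(-9833\right) = 10078825$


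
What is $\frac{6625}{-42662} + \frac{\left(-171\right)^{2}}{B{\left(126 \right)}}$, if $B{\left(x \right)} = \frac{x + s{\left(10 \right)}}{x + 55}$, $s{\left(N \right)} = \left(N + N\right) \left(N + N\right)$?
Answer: $\frac{56447578088}{5610053} \approx 10062.0$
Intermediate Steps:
$s{\left(N \right)} = 4 N^{2}$ ($s{\left(N \right)} = 2 N 2 N = 4 N^{2}$)
$B{\left(x \right)} = \frac{400 + x}{55 + x}$ ($B{\left(x \right)} = \frac{x + 4 \cdot 10^{2}}{x + 55} = \frac{x + 4 \cdot 100}{55 + x} = \frac{x + 400}{55 + x} = \frac{400 + x}{55 + x}$)
$\frac{6625}{-42662} + \frac{\left(-171\right)^{2}}{B{\left(126 \right)}} = \frac{6625}{-42662} + \frac{\left(-171\right)^{2}}{\frac{1}{55 + 126} \left(400 + 126\right)} = 6625 \left(- \frac{1}{42662}\right) + \frac{29241}{\frac{1}{181} \cdot 526} = - \frac{6625}{42662} + \frac{29241}{\frac{1}{181} \cdot 526} = - \frac{6625}{42662} + \frac{29241}{\frac{526}{181}} = - \frac{6625}{42662} + 29241 \cdot \frac{181}{526} = - \frac{6625}{42662} + \frac{5292621}{526} = \frac{56447578088}{5610053}$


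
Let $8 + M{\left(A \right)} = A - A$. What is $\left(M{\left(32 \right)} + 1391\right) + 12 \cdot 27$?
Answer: $1707$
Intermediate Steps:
$M{\left(A \right)} = -8$ ($M{\left(A \right)} = -8 + \left(A - A\right) = -8 + 0 = -8$)
$\left(M{\left(32 \right)} + 1391\right) + 12 \cdot 27 = \left(-8 + 1391\right) + 12 \cdot 27 = 1383 + 324 = 1707$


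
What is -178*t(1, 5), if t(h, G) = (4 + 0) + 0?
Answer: -712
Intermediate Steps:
t(h, G) = 4 (t(h, G) = 4 + 0 = 4)
-178*t(1, 5) = -178*4 = -712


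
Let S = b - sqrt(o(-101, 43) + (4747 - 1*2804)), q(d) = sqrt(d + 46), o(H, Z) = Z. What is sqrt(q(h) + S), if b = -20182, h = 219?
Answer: sqrt(-20182 + sqrt(265) - sqrt(1986)) ≈ 142.16*I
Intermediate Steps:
q(d) = sqrt(46 + d)
S = -20182 - sqrt(1986) (S = -20182 - sqrt(43 + (4747 - 1*2804)) = -20182 - sqrt(43 + (4747 - 2804)) = -20182 - sqrt(43 + 1943) = -20182 - sqrt(1986) ≈ -20227.)
sqrt(q(h) + S) = sqrt(sqrt(46 + 219) + (-20182 - sqrt(1986))) = sqrt(sqrt(265) + (-20182 - sqrt(1986))) = sqrt(-20182 + sqrt(265) - sqrt(1986))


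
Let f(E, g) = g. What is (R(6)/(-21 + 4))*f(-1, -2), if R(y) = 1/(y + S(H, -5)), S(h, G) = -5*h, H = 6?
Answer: -1/204 ≈ -0.0049020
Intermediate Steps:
R(y) = 1/(-30 + y) (R(y) = 1/(y - 5*6) = 1/(y - 30) = 1/(-30 + y))
(R(6)/(-21 + 4))*f(-1, -2) = (1/((-21 + 4)*(-30 + 6)))*(-2) = (1/(-17*(-24)))*(-2) = -1/17*(-1/24)*(-2) = (1/408)*(-2) = -1/204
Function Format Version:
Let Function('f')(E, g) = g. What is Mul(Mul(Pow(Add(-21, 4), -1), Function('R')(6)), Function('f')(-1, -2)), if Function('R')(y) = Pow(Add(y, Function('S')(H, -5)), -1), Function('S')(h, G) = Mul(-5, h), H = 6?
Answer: Rational(-1, 204) ≈ -0.0049020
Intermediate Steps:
Function('R')(y) = Pow(Add(-30, y), -1) (Function('R')(y) = Pow(Add(y, Mul(-5, 6)), -1) = Pow(Add(y, -30), -1) = Pow(Add(-30, y), -1))
Mul(Mul(Pow(Add(-21, 4), -1), Function('R')(6)), Function('f')(-1, -2)) = Mul(Mul(Pow(Add(-21, 4), -1), Pow(Add(-30, 6), -1)), -2) = Mul(Mul(Pow(-17, -1), Pow(-24, -1)), -2) = Mul(Mul(Rational(-1, 17), Rational(-1, 24)), -2) = Mul(Rational(1, 408), -2) = Rational(-1, 204)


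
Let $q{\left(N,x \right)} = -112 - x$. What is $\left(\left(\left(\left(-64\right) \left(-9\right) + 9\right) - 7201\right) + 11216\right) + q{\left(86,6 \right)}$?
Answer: $4482$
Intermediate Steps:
$\left(\left(\left(\left(-64\right) \left(-9\right) + 9\right) - 7201\right) + 11216\right) + q{\left(86,6 \right)} = \left(\left(\left(\left(-64\right) \left(-9\right) + 9\right) - 7201\right) + 11216\right) - 118 = \left(\left(\left(576 + 9\right) - 7201\right) + 11216\right) - 118 = \left(\left(585 - 7201\right) + 11216\right) - 118 = \left(-6616 + 11216\right) - 118 = 4600 - 118 = 4482$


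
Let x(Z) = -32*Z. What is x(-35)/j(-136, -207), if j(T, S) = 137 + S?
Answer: -16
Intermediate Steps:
x(-35)/j(-136, -207) = (-32*(-35))/(137 - 207) = 1120/(-70) = 1120*(-1/70) = -16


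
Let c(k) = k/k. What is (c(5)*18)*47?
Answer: 846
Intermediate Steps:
c(k) = 1
(c(5)*18)*47 = (1*18)*47 = 18*47 = 846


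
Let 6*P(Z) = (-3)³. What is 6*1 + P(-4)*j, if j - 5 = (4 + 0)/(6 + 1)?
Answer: -267/14 ≈ -19.071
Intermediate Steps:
j = 39/7 (j = 5 + (4 + 0)/(6 + 1) = 5 + 4/7 = 39/7 ≈ 5.5714)
P(Z) = -9/2 (P(Z) = (⅙)*(-3)³ = (⅙)*(-27) = -9/2)
6*1 + P(-4)*j = 6*1 - 9/2*39/7 = 6 - 351/14 = -267/14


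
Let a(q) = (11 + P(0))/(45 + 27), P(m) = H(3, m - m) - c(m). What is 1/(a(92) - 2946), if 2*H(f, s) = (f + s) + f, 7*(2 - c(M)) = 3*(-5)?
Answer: -168/494905 ≈ -0.00033946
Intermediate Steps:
c(M) = 29/7 (c(M) = 2 - 3*(-5)/7 = 2 - 1/7*(-15) = 2 + 15/7 = 29/7)
H(f, s) = f + s/2 (H(f, s) = ((f + s) + f)/2 = (s + 2*f)/2 = f + s/2)
P(m) = -8/7 (P(m) = (3 + (m - m)/2) - 1*29/7 = (3 + (1/2)*0) - 29/7 = (3 + 0) - 29/7 = 3 - 29/7 = -8/7)
a(q) = 23/168 (a(q) = (11 - 8/7)/(45 + 27) = (69/7)/72 = (69/7)*(1/72) = 23/168)
1/(a(92) - 2946) = 1/(23/168 - 2946) = 1/(-494905/168) = -168/494905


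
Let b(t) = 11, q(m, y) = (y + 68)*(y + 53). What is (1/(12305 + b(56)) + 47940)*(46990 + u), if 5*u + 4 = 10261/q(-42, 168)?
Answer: 7235031169534080317/3211766480 ≈ 2.2527e+9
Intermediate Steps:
q(m, y) = (53 + y)*(68 + y) (q(m, y) = (68 + y)*(53 + y) = (53 + y)*(68 + y))
u = -198363/260780 (u = -⅘ + (10261/(3604 + 168² + 121*168))/5 = -⅘ + (10261/(3604 + 28224 + 20328))/5 = -⅘ + (10261/52156)/5 = -⅘ + (10261*(1/52156))/5 = -⅘ + (⅕)*(10261/52156) = -⅘ + 10261/260780 = -198363/260780 ≈ -0.76065)
(1/(12305 + b(56)) + 47940)*(46990 + u) = (1/(12305 + 11) + 47940)*(46990 - 198363/260780) = (1/12316 + 47940)*(12253853837/260780) = (590429041/12316)*(12253853837/260780) = 7235031169534080317/3211766480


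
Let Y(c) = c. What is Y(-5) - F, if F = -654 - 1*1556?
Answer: 2205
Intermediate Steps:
F = -2210 (F = -654 - 1556 = -2210)
Y(-5) - F = -5 - 1*(-2210) = -5 + 2210 = 2205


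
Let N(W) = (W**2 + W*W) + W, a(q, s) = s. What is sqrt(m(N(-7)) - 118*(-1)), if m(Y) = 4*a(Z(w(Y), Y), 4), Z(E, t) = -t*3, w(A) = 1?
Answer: sqrt(134) ≈ 11.576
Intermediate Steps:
Z(E, t) = -3*t
N(W) = W + 2*W**2 (N(W) = (W**2 + W**2) + W = 2*W**2 + W = W + 2*W**2)
m(Y) = 16 (m(Y) = 4*4 = 16)
sqrt(m(N(-7)) - 118*(-1)) = sqrt(16 - 118*(-1)) = sqrt(16 + 118) = sqrt(134)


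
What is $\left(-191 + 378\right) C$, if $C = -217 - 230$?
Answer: $-83589$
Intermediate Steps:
$C = -447$
$\left(-191 + 378\right) C = \left(-191 + 378\right) \left(-447\right) = 187 \left(-447\right) = -83589$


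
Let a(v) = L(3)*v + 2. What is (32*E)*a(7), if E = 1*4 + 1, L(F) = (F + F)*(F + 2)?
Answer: 33920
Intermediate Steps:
L(F) = 2*F*(2 + F) (L(F) = (2*F)*(2 + F) = 2*F*(2 + F))
E = 5 (E = 4 + 1 = 5)
a(v) = 2 + 30*v (a(v) = (2*3*(2 + 3))*v + 2 = (2*3*5)*v + 2 = 30*v + 2 = 2 + 30*v)
(32*E)*a(7) = (32*5)*(2 + 30*7) = 160*(2 + 210) = 160*212 = 33920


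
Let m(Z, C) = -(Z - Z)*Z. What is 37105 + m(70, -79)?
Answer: 37105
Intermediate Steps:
m(Z, C) = 0 (m(Z, C) = -0*Z = -1*0 = 0)
37105 + m(70, -79) = 37105 + 0 = 37105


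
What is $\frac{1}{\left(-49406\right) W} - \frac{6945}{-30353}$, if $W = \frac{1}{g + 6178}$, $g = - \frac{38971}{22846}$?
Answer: $\frac{3556108124019}{34260325785028} \approx 0.1038$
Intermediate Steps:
$g = - \frac{38971}{22846}$ ($g = \left(-38971\right) \frac{1}{22846} = - \frac{38971}{22846} \approx -1.7058$)
$W = \frac{22846}{141103617}$ ($W = \frac{1}{- \frac{38971}{22846} + 6178} = \frac{1}{\frac{141103617}{22846}} = \frac{22846}{141103617} \approx 0.00016191$)
$\frac{1}{\left(-49406\right) W} - \frac{6945}{-30353} = \frac{1}{\left(-49406\right) \frac{22846}{141103617}} - \frac{6945}{-30353} = \left(- \frac{1}{49406}\right) \frac{141103617}{22846} - - \frac{6945}{30353} = - \frac{141103617}{1128729476} + \frac{6945}{30353} = \frac{3556108124019}{34260325785028}$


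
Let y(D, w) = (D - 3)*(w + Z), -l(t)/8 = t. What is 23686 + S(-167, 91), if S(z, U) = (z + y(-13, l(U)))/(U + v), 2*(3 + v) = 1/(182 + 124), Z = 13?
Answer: 1282555978/53857 ≈ 23814.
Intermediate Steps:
l(t) = -8*t
y(D, w) = (-3 + D)*(13 + w) (y(D, w) = (D - 3)*(w + 13) = (-3 + D)*(13 + w))
v = -1835/612 (v = -3 + 1/(2*(182 + 124)) = -3 + (½)/306 = -3 + (½)*(1/306) = -3 + 1/612 = -1835/612 ≈ -2.9984)
S(z, U) = (-208 + z + 128*U)/(-1835/612 + U) (S(z, U) = (z + (-39 - (-24)*U + 13*(-13) - (-104)*U))/(U - 1835/612) = (z + (-39 + 24*U - 169 + 104*U))/(-1835/612 + U) = (z + (-208 + 128*U))/(-1835/612 + U) = (-208 + z + 128*U)/(-1835/612 + U))
23686 + S(-167, 91) = 23686 + 612*(-208 - 167 + 128*91)/(-1835 + 612*91) = 23686 + 612*(-208 - 167 + 11648)/(-1835 + 55692) = 23686 + 612*11273/53857 = 23686 + 612*(1/53857)*11273 = 23686 + 6899076/53857 = 1282555978/53857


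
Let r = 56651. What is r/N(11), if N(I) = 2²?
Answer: 56651/4 ≈ 14163.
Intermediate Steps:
N(I) = 4
r/N(11) = 56651/4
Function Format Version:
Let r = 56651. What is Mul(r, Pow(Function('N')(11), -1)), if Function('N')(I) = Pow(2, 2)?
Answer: Rational(56651, 4) ≈ 14163.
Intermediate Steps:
Function('N')(I) = 4
Mul(r, Pow(Function('N')(11), -1)) = Mul(56651, Pow(4, -1)) = Mul(56651, Rational(1, 4)) = Rational(56651, 4)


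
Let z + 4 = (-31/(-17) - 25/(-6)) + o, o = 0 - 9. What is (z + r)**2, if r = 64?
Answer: 33790969/10404 ≈ 3247.9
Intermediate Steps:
o = -9
z = -715/102 (z = -4 + ((-31/(-17) - 25/(-6)) - 9) = -4 + ((-31*(-1/17) - 25*(-1/6)) - 9) = -4 + ((31/17 + 25/6) - 9) = -4 + (611/102 - 9) = -4 - 307/102 = -715/102 ≈ -7.0098)
(z + r)**2 = (-715/102 + 64)**2 = (5813/102)**2 = 33790969/10404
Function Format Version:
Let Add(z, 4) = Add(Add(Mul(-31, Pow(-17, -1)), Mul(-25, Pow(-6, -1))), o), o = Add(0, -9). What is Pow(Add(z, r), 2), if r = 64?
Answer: Rational(33790969, 10404) ≈ 3247.9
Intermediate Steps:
o = -9
z = Rational(-715, 102) (z = Add(-4, Add(Add(Mul(-31, Pow(-17, -1)), Mul(-25, Pow(-6, -1))), -9)) = Add(-4, Add(Add(Mul(-31, Rational(-1, 17)), Mul(-25, Rational(-1, 6))), -9)) = Add(-4, Add(Add(Rational(31, 17), Rational(25, 6)), -9)) = Add(-4, Add(Rational(611, 102), -9)) = Add(-4, Rational(-307, 102)) = Rational(-715, 102) ≈ -7.0098)
Pow(Add(z, r), 2) = Pow(Add(Rational(-715, 102), 64), 2) = Pow(Rational(5813, 102), 2) = Rational(33790969, 10404)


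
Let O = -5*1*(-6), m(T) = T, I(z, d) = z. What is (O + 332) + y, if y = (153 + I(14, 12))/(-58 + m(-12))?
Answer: 25173/70 ≈ 359.61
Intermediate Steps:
O = 30 (O = -5*(-6) = 30)
y = -167/70 (y = (153 + 14)/(-58 - 12) = 167/(-70) = 167*(-1/70) = -167/70 ≈ -2.3857)
(O + 332) + y = (30 + 332) - 167/70 = 362 - 167/70 = 25173/70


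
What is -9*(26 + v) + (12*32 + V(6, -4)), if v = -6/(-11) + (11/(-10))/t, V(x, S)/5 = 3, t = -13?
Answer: 227841/1430 ≈ 159.33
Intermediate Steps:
V(x, S) = 15 (V(x, S) = 5*3 = 15)
v = 901/1430 (v = -6/(-11) + (11/(-10))/(-13) = -6*(-1/11) + (11*(-⅒))*(-1/13) = 6/11 - 11/10*(-1/13) = 6/11 + 11/130 = 901/1430 ≈ 0.63007)
-9*(26 + v) + (12*32 + V(6, -4)) = -9*(26 + 901/1430) + (12*32 + 15) = -9*38081/1430 + (384 + 15) = -342729/1430 + 399 = 227841/1430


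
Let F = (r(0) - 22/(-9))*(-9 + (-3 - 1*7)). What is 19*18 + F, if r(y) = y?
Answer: 2660/9 ≈ 295.56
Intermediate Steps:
F = -418/9 (F = (0 - 22/(-9))*(-9 + (-3 - 1*7)) = (0 - 22*(-⅑))*(-9 + (-3 - 7)) = (0 + 22/9)*(-9 - 10) = (22/9)*(-19) = -418/9 ≈ -46.444)
19*18 + F = 19*18 - 418/9 = 342 - 418/9 = 2660/9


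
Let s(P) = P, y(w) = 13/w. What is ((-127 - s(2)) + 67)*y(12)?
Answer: -403/6 ≈ -67.167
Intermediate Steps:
((-127 - s(2)) + 67)*y(12) = ((-127 - 1*2) + 67)*(13/12) = ((-127 - 2) + 67)*(13*(1/12)) = (-129 + 67)*(13/12) = -62*13/12 = -403/6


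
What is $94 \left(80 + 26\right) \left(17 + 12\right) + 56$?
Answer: $289012$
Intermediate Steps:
$94 \left(80 + 26\right) \left(17 + 12\right) + 56 = 94 \cdot 106 \cdot 29 + 56 = 94 \cdot 3074 + 56 = 288956 + 56 = 289012$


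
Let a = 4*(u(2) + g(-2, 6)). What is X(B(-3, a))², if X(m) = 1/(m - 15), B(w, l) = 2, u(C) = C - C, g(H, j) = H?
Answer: 1/169 ≈ 0.0059172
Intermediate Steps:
u(C) = 0
a = -8 (a = 4*(0 - 2) = 4*(-2) = -8)
X(m) = 1/(-15 + m)
X(B(-3, a))² = (1/(-15 + 2))² = (1/(-13))² = (-1/13)² = 1/169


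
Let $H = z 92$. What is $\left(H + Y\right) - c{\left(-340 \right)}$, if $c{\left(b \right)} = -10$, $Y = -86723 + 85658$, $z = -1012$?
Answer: $-94159$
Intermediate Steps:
$Y = -1065$
$H = -93104$ ($H = \left(-1012\right) 92 = -93104$)
$\left(H + Y\right) - c{\left(-340 \right)} = \left(-93104 - 1065\right) - -10 = -94169 + 10 = -94159$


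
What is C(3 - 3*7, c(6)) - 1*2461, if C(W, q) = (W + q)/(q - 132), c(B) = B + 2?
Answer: -152577/62 ≈ -2460.9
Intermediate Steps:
c(B) = 2 + B
C(W, q) = (W + q)/(-132 + q)
C(3 - 3*7, c(6)) - 1*2461 = ((3 - 3*7) + (2 + 6))/(-132 + (2 + 6)) - 1*2461 = ((3 - 21) + 8)/(-132 + 8) - 2461 = (-18 + 8)/(-124) - 2461 = -1/124*(-10) - 2461 = 5/62 - 2461 = -152577/62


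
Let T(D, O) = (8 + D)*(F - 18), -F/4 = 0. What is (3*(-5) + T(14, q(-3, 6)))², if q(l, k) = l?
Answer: 168921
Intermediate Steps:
F = 0 (F = -4*0 = 0)
T(D, O) = -144 - 18*D (T(D, O) = (8 + D)*(0 - 18) = (8 + D)*(-18) = -144 - 18*D)
(3*(-5) + T(14, q(-3, 6)))² = (3*(-5) + (-144 - 18*14))² = (-15 + (-144 - 252))² = (-15 - 396)² = (-411)² = 168921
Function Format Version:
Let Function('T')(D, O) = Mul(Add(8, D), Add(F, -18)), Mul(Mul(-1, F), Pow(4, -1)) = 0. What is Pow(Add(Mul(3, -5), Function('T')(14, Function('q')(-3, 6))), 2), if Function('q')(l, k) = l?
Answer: 168921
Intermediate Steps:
F = 0 (F = Mul(-4, 0) = 0)
Function('T')(D, O) = Add(-144, Mul(-18, D)) (Function('T')(D, O) = Mul(Add(8, D), Add(0, -18)) = Mul(Add(8, D), -18) = Add(-144, Mul(-18, D)))
Pow(Add(Mul(3, -5), Function('T')(14, Function('q')(-3, 6))), 2) = Pow(Add(Mul(3, -5), Add(-144, Mul(-18, 14))), 2) = Pow(Add(-15, Add(-144, -252)), 2) = Pow(Add(-15, -396), 2) = Pow(-411, 2) = 168921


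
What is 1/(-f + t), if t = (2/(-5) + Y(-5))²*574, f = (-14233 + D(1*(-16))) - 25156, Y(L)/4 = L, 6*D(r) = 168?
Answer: 25/6955921 ≈ 3.5941e-6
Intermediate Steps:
D(r) = 28 (D(r) = (⅙)*168 = 28)
Y(L) = 4*L
f = -39361 (f = (-14233 + 28) - 25156 = -14205 - 25156 = -39361)
t = 5971896/25 (t = (2/(-5) + 4*(-5))²*574 = (2*(-⅕) - 20)²*574 = (-⅖ - 20)²*574 = (-102/5)²*574 = (10404/25)*574 = 5971896/25 ≈ 2.3888e+5)
1/(-f + t) = 1/(-1*(-39361) + 5971896/25) = 1/(39361 + 5971896/25) = 1/(6955921/25) = 25/6955921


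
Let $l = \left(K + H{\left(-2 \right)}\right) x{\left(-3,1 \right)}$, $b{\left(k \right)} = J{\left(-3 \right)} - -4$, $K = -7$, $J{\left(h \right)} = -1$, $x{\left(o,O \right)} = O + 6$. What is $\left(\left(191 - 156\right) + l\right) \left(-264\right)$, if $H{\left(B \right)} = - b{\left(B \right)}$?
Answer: $9240$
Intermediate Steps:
$x{\left(o,O \right)} = 6 + O$
$b{\left(k \right)} = 3$ ($b{\left(k \right)} = -1 - -4 = -1 + 4 = 3$)
$H{\left(B \right)} = -3$ ($H{\left(B \right)} = \left(-1\right) 3 = -3$)
$l = -70$ ($l = \left(-7 - 3\right) \left(6 + 1\right) = \left(-10\right) 7 = -70$)
$\left(\left(191 - 156\right) + l\right) \left(-264\right) = \left(\left(191 - 156\right) - 70\right) \left(-264\right) = \left(35 - 70\right) \left(-264\right) = \left(-35\right) \left(-264\right) = 9240$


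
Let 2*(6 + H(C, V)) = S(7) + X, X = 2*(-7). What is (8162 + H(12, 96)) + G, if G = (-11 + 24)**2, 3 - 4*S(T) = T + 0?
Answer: 16635/2 ≈ 8317.5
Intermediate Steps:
S(T) = 3/4 - T/4 (S(T) = 3/4 - (T + 0)/4 = 3/4 - T/4)
G = 169 (G = 13**2 = 169)
X = -14
H(C, V) = -27/2 (H(C, V) = -6 + ((3/4 - 1/4*7) - 14)/2 = -6 + ((3/4 - 7/4) - 14)/2 = -6 + (-1 - 14)/2 = -6 + (1/2)*(-15) = -6 - 15/2 = -27/2)
(8162 + H(12, 96)) + G = (8162 - 27/2) + 169 = 16297/2 + 169 = 16635/2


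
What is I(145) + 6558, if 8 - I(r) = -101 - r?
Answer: 6812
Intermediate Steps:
I(r) = 109 + r (I(r) = 8 - (-101 - r) = 8 + (101 + r) = 109 + r)
I(145) + 6558 = (109 + 145) + 6558 = 254 + 6558 = 6812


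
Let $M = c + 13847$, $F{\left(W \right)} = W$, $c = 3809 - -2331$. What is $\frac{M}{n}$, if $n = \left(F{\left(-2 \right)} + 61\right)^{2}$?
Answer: $\frac{19987}{3481} \approx 5.7417$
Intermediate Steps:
$c = 6140$ ($c = 3809 + 2331 = 6140$)
$n = 3481$ ($n = \left(-2 + 61\right)^{2} = 59^{2} = 3481$)
$M = 19987$ ($M = 6140 + 13847 = 19987$)
$\frac{M}{n} = \frac{19987}{3481}$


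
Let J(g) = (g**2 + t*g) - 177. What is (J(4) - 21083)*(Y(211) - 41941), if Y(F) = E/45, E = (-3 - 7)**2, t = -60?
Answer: 8109114316/9 ≈ 9.0101e+8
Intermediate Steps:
E = 100 (E = (-10)**2 = 100)
J(g) = -177 + g**2 - 60*g (J(g) = (g**2 - 60*g) - 177 = -177 + g**2 - 60*g)
Y(F) = 20/9 (Y(F) = 100/45 = 100*(1/45) = 20/9)
(J(4) - 21083)*(Y(211) - 41941) = ((-177 + 4**2 - 60*4) - 21083)*(20/9 - 41941) = ((-177 + 16 - 240) - 21083)*(-377449/9) = (-401 - 21083)*(-377449/9) = -21484*(-377449/9) = 8109114316/9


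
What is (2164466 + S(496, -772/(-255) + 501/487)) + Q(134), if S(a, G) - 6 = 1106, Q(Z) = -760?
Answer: 2164818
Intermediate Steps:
S(a, G) = 1112 (S(a, G) = 6 + 1106 = 1112)
(2164466 + S(496, -772/(-255) + 501/487)) + Q(134) = (2164466 + 1112) - 760 = 2165578 - 760 = 2164818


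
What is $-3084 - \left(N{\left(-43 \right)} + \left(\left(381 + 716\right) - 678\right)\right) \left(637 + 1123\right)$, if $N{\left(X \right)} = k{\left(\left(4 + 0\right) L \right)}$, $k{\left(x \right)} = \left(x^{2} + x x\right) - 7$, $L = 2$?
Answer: $-953484$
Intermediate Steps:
$k{\left(x \right)} = -7 + 2 x^{2}$ ($k{\left(x \right)} = \left(x^{2} + x^{2}\right) - 7 = 2 x^{2} - 7 = -7 + 2 x^{2}$)
$N{\left(X \right)} = 121$ ($N{\left(X \right)} = -7 + 2 \left(\left(4 + 0\right) 2\right)^{2} = -7 + 2 \left(4 \cdot 2\right)^{2} = -7 + 2 \cdot 8^{2} = -7 + 2 \cdot 64 = -7 + 128 = 121$)
$-3084 - \left(N{\left(-43 \right)} + \left(\left(381 + 716\right) - 678\right)\right) \left(637 + 1123\right) = -3084 - \left(121 + \left(\left(381 + 716\right) - 678\right)\right) \left(637 + 1123\right) = -3084 - \left(121 + \left(1097 - 678\right)\right) 1760 = -3084 - \left(121 + 419\right) 1760 = -3084 - 540 \cdot 1760 = -3084 - 950400 = -953484$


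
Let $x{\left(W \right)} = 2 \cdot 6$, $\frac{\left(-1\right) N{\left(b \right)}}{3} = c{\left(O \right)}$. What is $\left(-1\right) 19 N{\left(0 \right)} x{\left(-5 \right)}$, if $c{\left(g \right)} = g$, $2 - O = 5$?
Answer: $-2052$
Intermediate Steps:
$O = -3$ ($O = 2 - 5 = -3$)
$N{\left(b \right)} = 9$ ($N{\left(b \right)} = \left(-3\right) \left(-3\right) = 9$)
$x{\left(W \right)} = 12$
$\left(-1\right) 19 N{\left(0 \right)} x{\left(-5 \right)} = \left(-1\right) 19 \cdot 9 \cdot 12 = \left(-19\right) 9 \cdot 12 = \left(-171\right) 12 = -2052$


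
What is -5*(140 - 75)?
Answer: -325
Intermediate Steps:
-5*(140 - 75) = -5*65 = -325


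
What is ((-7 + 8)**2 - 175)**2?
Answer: 30276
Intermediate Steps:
((-7 + 8)**2 - 175)**2 = (1**2 - 175)**2 = (1 - 175)**2 = (-174)**2 = 30276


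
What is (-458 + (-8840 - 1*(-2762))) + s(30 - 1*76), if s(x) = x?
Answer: -6582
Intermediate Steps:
(-458 + (-8840 - 1*(-2762))) + s(30 - 1*76) = (-458 + (-8840 - 1*(-2762))) + (30 - 1*76) = (-458 + (-8840 + 2762)) + (30 - 76) = (-458 - 6078) - 46 = -6536 - 46 = -6582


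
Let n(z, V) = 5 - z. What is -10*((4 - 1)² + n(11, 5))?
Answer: -30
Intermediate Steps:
-10*((4 - 1)² + n(11, 5)) = -10*((4 - 1)² + (5 - 1*11)) = -10*(3² + (5 - 11)) = -10*(9 - 6) = -10*3 = -30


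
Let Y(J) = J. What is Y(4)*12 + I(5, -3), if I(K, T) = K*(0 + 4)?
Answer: 68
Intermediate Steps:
I(K, T) = 4*K (I(K, T) = K*4 = 4*K)
Y(4)*12 + I(5, -3) = 4*12 + 4*5 = 48 + 20 = 68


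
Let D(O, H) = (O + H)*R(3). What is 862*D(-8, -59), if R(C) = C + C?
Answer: -346524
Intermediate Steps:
R(C) = 2*C
D(O, H) = 6*H + 6*O (D(O, H) = (O + H)*(2*3) = (H + O)*6 = 6*H + 6*O)
862*D(-8, -59) = 862*(6*(-59) + 6*(-8)) = 862*(-354 - 48) = 862*(-402) = -346524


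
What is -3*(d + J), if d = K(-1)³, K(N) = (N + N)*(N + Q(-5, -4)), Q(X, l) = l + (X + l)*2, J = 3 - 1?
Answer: -292014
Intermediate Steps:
J = 2
Q(X, l) = 2*X + 3*l (Q(X, l) = l + (2*X + 2*l) = 2*X + 3*l)
K(N) = 2*N*(-22 + N) (K(N) = (N + N)*(N + (2*(-5) + 3*(-4))) = (2*N)*(N + (-10 - 12)) = (2*N)*(N - 22) = (2*N)*(-22 + N) = 2*N*(-22 + N))
d = 97336 (d = (2*(-1)*(-22 - 1))³ = (2*(-1)*(-23))³ = 46³ = 97336)
-3*(d + J) = -3*(97336 + 2) = -3*97338 = -292014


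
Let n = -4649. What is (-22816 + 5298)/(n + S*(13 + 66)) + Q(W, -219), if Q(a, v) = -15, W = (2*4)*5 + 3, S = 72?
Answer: -33103/1039 ≈ -31.860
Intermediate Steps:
W = 43 (W = 8*5 + 3 = 40 + 3 = 43)
(-22816 + 5298)/(n + S*(13 + 66)) + Q(W, -219) = (-22816 + 5298)/(-4649 + 72*(13 + 66)) - 15 = -17518/(-4649 + 72*79) - 15 = -17518/(-4649 + 5688) - 15 = -17518/1039 - 15 = -33103/1039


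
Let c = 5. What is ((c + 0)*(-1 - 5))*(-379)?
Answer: 11370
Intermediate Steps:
((c + 0)*(-1 - 5))*(-379) = ((5 + 0)*(-1 - 5))*(-379) = (5*(-6))*(-379) = -30*(-379) = 11370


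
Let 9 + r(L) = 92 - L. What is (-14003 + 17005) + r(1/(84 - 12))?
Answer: 222119/72 ≈ 3085.0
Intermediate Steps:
r(L) = 83 - L (r(L) = -9 + (92 - L) = 83 - L)
(-14003 + 17005) + r(1/(84 - 12)) = (-14003 + 17005) + (83 - 1/(84 - 12)) = 3002 + (83 - 1/72) = 3002 + 5975/72 = 222119/72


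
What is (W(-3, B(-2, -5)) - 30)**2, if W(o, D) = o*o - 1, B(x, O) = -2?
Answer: 484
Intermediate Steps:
W(o, D) = -1 + o**2 (W(o, D) = o**2 - 1 = -1 + o**2)
(W(-3, B(-2, -5)) - 30)**2 = ((-1 + (-3)**2) - 30)**2 = ((-1 + 9) - 30)**2 = (8 - 30)**2 = (-22)**2 = 484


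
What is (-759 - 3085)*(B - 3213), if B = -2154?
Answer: 20630748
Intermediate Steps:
(-759 - 3085)*(B - 3213) = (-759 - 3085)*(-2154 - 3213) = -3844*(-5367) = 20630748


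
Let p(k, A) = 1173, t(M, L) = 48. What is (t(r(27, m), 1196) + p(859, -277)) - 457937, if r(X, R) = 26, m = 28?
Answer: -456716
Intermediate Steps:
(t(r(27, m), 1196) + p(859, -277)) - 457937 = (48 + 1173) - 457937 = 1221 - 457937 = -456716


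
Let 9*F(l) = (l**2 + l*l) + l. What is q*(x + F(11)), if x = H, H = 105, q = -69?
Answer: -27554/3 ≈ -9184.7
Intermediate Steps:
F(l) = l/9 + 2*l**2/9 (F(l) = ((l**2 + l*l) + l)/9 = ((l**2 + l**2) + l)/9 = (2*l**2 + l)/9 = (l + 2*l**2)/9 = l/9 + 2*l**2/9)
x = 105
q*(x + F(11)) = -69*(105 + (1/9)*11*(1 + 2*11)) = -69*(105 + (1/9)*11*(1 + 22)) = -69*(105 + (1/9)*11*23) = -69*(105 + 253/9) = -69*1198/9 = -27554/3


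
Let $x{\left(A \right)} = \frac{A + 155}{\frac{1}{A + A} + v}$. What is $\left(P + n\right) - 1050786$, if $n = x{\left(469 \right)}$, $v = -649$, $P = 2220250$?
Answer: $\frac{711923488792}{608761} \approx 1.1695 \cdot 10^{6}$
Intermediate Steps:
$x{\left(A \right)} = \frac{155 + A}{-649 + \frac{1}{2 A}}$ ($x{\left(A \right)} = \frac{A + 155}{\frac{1}{A + A} - 649} = \frac{155 + A}{\frac{1}{2 A} - 649} = \frac{155 + A}{-649 + \frac{1}{2 A}}$)
$n = - \frac{585312}{608761}$ ($n = 2 \cdot 469 \frac{1}{1 - 608762} \left(155 + 469\right) = 2 \cdot 469 \frac{1}{1 - 608762} \cdot 624 = 2 \cdot 469 \frac{1}{-608761} \cdot 624 = 2 \cdot 469 \left(- \frac{1}{608761}\right) 624 = - \frac{585312}{608761} \approx -0.96148$)
$\left(P + n\right) - 1050786 = \left(2220250 - \frac{585312}{608761}\right) - 1050786 = \frac{1351601024938}{608761} - 1050786 = \frac{711923488792}{608761}$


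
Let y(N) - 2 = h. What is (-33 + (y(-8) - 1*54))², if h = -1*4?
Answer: 7921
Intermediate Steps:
h = -4
y(N) = -2 (y(N) = 2 - 4 = -2)
(-33 + (y(-8) - 1*54))² = (-33 + (-2 - 1*54))² = (-33 + (-2 - 54))² = (-33 - 56)² = (-89)² = 7921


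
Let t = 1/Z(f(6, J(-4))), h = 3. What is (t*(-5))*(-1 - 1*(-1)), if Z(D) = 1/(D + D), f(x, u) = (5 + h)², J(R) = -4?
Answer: 0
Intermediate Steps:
f(x, u) = 64 (f(x, u) = (5 + 3)² = 8² = 64)
Z(D) = 1/(2*D)
t = 128 (t = 1/((½)/64) = 1/((½)*(1/64)) = 1/(1/128) = 128)
(t*(-5))*(-1 - 1*(-1)) = (128*(-5))*(-1 - 1*(-1)) = -640*(-1 + 1) = -640*0 = 0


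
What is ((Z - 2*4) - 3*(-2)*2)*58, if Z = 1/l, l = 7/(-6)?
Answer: 1276/7 ≈ 182.29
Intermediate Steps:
l = -7/6 (l = 7*(-⅙) = -7/6 ≈ -1.1667)
Z = -6/7 (Z = 1/(-7/6) = -6/7 ≈ -0.85714)
((Z - 2*4) - 3*(-2)*2)*58 = ((-6/7 - 2*4) - 3*(-2)*2)*58 = ((-6/7 - 8) + 6*2)*58 = (-62/7 + 12)*58 = (22/7)*58 = 1276/7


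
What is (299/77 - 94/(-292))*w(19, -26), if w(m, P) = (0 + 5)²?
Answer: 1181825/11242 ≈ 105.13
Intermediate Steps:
w(m, P) = 25 (w(m, P) = 5² = 25)
(299/77 - 94/(-292))*w(19, -26) = (299/77 - 94/(-292))*25 = (299*(1/77) - 94*(-1/292))*25 = (299/77 + 47/146)*25 = (47273/11242)*25 = 1181825/11242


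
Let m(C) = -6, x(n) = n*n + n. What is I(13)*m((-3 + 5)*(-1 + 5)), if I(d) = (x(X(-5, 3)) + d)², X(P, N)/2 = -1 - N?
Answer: -28566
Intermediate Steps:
X(P, N) = -2 - 2*N (X(P, N) = 2*(-1 - N) = -2 - 2*N)
x(n) = n + n² (x(n) = n² + n = n + n²)
I(d) = (56 + d)² (I(d) = ((-2 - 2*3)*(1 + (-2 - 2*3)) + d)² = ((-2 - 6)*(1 + (-2 - 6)) + d)² = (-8*(1 - 8) + d)² = (-8*(-7) + d)² = (56 + d)²)
I(13)*m((-3 + 5)*(-1 + 5)) = (56 + 13)²*(-6) = 69²*(-6) = 4761*(-6) = -28566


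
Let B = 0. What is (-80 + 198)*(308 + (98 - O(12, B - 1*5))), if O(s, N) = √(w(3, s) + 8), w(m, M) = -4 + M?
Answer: 47436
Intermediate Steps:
O(s, N) = √(4 + s) (O(s, N) = √((-4 + s) + 8) = √(4 + s))
(-80 + 198)*(308 + (98 - O(12, B - 1*5))) = (-80 + 198)*(308 + (98 - √(4 + 12))) = 118*(308 + (98 - √16)) = 118*(308 + (98 - 1*4)) = 118*(308 + (98 - 4)) = 118*(308 + 94) = 118*402 = 47436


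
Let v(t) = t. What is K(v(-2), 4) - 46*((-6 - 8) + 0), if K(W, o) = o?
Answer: 648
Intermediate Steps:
K(v(-2), 4) - 46*((-6 - 8) + 0) = 4 - 46*((-6 - 8) + 0) = 4 - 46*(-14 + 0) = 4 - 46*(-14) = 4 + 644 = 648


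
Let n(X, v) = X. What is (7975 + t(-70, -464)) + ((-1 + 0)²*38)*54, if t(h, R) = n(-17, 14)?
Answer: 10010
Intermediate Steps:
t(h, R) = -17
(7975 + t(-70, -464)) + ((-1 + 0)²*38)*54 = (7975 - 17) + ((-1 + 0)²*38)*54 = 7958 + ((-1)²*38)*54 = 7958 + (1*38)*54 = 7958 + 38*54 = 7958 + 2052 = 10010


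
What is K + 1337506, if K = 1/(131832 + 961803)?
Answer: 1462743374311/1093635 ≈ 1.3375e+6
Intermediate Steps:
K = 1/1093635 ≈ 9.1438e-7
K + 1337506 = 1/1093635 + 1337506 = 1462743374311/1093635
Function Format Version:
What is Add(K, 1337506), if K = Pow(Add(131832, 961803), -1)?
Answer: Rational(1462743374311, 1093635) ≈ 1.3375e+6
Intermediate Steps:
K = Rational(1, 1093635) (K = Pow(1093635, -1) = Rational(1, 1093635) ≈ 9.1438e-7)
Add(K, 1337506) = Add(Rational(1, 1093635), 1337506) = Rational(1462743374311, 1093635)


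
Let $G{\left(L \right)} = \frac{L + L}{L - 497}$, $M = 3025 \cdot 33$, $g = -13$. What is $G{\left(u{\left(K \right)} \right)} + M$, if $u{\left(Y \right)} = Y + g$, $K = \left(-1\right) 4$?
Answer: $\frac{25655042}{257} \approx 99825.0$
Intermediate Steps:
$K = -4$
$u{\left(Y \right)} = -13 + Y$ ($u{\left(Y \right)} = Y - 13 = -13 + Y$)
$M = 99825$
$G{\left(L \right)} = \frac{2 L}{-497 + L}$
$G{\left(u{\left(K \right)} \right)} + M = \frac{2 \left(-13 - 4\right)}{-497 - 17} + 99825 = 2 \left(-17\right) \frac{1}{-497 - 17} + 99825 = 2 \left(-17\right) \frac{1}{-514} + 99825 = 2 \left(-17\right) \left(- \frac{1}{514}\right) + 99825 = \frac{17}{257} + 99825 = \frac{25655042}{257}$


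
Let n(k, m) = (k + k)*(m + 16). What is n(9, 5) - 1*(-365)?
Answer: 743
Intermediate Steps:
n(k, m) = 2*k*(16 + m) (n(k, m) = (2*k)*(16 + m) = 2*k*(16 + m))
n(9, 5) - 1*(-365) = 2*9*(16 + 5) - 1*(-365) = 2*9*21 + 365 = 378 + 365 = 743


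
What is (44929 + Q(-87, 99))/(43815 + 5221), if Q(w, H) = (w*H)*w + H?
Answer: 794359/49036 ≈ 16.199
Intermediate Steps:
Q(w, H) = H + H*w² (Q(w, H) = (H*w)*w + H = H*w² + H = H + H*w²)
(44929 + Q(-87, 99))/(43815 + 5221) = (44929 + 99*(1 + (-87)²))/(43815 + 5221) = (44929 + 99*(1 + 7569))/49036 = (44929 + 99*7570)*(1/49036) = (44929 + 749430)*(1/49036) = 794359*(1/49036) = 794359/49036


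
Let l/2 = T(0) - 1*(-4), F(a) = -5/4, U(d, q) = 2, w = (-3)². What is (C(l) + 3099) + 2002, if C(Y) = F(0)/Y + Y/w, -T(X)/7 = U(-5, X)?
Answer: 734233/144 ≈ 5098.8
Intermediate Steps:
w = 9
T(X) = -14 (T(X) = -7*2 = -14)
F(a) = -5/4 (F(a) = -5*¼ = -5/4)
l = -20 (l = 2*(-14 - 1*(-4)) = 2*(-14 + 4) = 2*(-10) = -20)
C(Y) = -5/(4*Y) + Y/9
(C(l) + 3099) + 2002 = ((-5/4/(-20) + (⅑)*(-20)) + 3099) + 2002 = ((-5/4*(-1/20) - 20/9) + 3099) + 2002 = ((1/16 - 20/9) + 3099) + 2002 = (-311/144 + 3099) + 2002 = 445945/144 + 2002 = 734233/144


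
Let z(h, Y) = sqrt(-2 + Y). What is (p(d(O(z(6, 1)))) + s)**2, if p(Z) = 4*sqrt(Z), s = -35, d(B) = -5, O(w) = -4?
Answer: 1145 - 280*I*sqrt(5) ≈ 1145.0 - 626.1*I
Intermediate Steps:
(p(d(O(z(6, 1)))) + s)**2 = (4*sqrt(-5) - 35)**2 = (4*(I*sqrt(5)) - 35)**2 = (4*I*sqrt(5) - 35)**2 = (-35 + 4*I*sqrt(5))**2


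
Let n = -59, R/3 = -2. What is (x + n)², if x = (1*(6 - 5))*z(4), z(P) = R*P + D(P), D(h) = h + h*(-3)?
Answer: 8281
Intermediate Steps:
R = -6 (R = 3*(-2) = -6)
D(h) = -2*h (D(h) = h - 3*h = -2*h)
z(P) = -8*P (z(P) = -6*P - 2*P = -8*P)
x = -32 (x = (1*(6 - 5))*(-8*4) = (1*1)*(-32) = 1*(-32) = -32)
(x + n)² = (-32 - 59)² = (-91)² = 8281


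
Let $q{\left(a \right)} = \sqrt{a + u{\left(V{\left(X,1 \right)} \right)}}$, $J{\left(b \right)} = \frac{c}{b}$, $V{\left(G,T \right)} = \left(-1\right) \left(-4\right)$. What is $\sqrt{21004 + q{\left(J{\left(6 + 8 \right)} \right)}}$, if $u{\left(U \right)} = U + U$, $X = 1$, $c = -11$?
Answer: $\frac{\sqrt{4116784 + 14 \sqrt{1414}}}{14} \approx 144.94$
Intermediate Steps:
$V{\left(G,T \right)} = 4$
$u{\left(U \right)} = 2 U$
$J{\left(b \right)} = - \frac{11}{b}$
$q{\left(a \right)} = \sqrt{8 + a}$ ($q{\left(a \right)} = \sqrt{a + 2 \cdot 4} = \sqrt{a + 8} = \sqrt{8 + a}$)
$\sqrt{21004 + q{\left(J{\left(6 + 8 \right)} \right)}} = \sqrt{21004 + \sqrt{8 - \frac{11}{6 + 8}}} = \sqrt{21004 + \sqrt{8 - \frac{11}{14}}} = \sqrt{21004 + \sqrt{\frac{101}{14}}} = \sqrt{21004 + \frac{\sqrt{1414}}{14}}$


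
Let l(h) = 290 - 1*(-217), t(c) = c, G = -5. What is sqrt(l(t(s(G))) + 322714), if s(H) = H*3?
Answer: sqrt(323221) ≈ 568.53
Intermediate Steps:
s(H) = 3*H
l(h) = 507 (l(h) = 290 + 217 = 507)
sqrt(l(t(s(G))) + 322714) = sqrt(507 + 322714) = sqrt(323221)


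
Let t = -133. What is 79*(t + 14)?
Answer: -9401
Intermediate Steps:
79*(t + 14) = 79*(-133 + 14) = 79*(-119) = -9401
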